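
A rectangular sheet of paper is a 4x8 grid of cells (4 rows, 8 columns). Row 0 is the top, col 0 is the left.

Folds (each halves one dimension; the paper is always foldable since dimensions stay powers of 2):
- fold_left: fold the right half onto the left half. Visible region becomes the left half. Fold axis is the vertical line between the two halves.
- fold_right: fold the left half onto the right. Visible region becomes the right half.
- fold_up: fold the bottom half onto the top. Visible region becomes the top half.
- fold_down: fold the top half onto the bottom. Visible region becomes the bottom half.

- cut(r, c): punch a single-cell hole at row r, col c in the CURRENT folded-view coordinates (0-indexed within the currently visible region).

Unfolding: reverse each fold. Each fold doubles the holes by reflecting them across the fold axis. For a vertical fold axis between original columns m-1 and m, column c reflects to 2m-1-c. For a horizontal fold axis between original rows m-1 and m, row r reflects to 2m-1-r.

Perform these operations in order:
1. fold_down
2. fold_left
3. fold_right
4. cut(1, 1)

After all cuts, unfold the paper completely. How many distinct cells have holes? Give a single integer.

Op 1 fold_down: fold axis h@2; visible region now rows[2,4) x cols[0,8) = 2x8
Op 2 fold_left: fold axis v@4; visible region now rows[2,4) x cols[0,4) = 2x4
Op 3 fold_right: fold axis v@2; visible region now rows[2,4) x cols[2,4) = 2x2
Op 4 cut(1, 1): punch at orig (3,3); cuts so far [(3, 3)]; region rows[2,4) x cols[2,4) = 2x2
Unfold 1 (reflect across v@2): 2 holes -> [(3, 0), (3, 3)]
Unfold 2 (reflect across v@4): 4 holes -> [(3, 0), (3, 3), (3, 4), (3, 7)]
Unfold 3 (reflect across h@2): 8 holes -> [(0, 0), (0, 3), (0, 4), (0, 7), (3, 0), (3, 3), (3, 4), (3, 7)]

Answer: 8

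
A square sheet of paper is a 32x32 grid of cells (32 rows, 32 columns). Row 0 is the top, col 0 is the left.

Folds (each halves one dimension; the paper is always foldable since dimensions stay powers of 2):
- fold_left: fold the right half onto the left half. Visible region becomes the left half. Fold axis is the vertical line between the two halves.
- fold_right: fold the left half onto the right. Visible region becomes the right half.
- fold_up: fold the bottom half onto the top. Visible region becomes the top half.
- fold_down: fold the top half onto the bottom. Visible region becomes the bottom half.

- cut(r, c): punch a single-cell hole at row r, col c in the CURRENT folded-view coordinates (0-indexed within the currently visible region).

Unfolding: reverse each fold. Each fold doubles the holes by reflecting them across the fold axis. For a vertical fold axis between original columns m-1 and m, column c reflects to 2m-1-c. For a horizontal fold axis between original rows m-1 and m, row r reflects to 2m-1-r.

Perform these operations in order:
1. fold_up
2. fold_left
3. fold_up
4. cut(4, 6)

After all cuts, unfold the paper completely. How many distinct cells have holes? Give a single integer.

Answer: 8

Derivation:
Op 1 fold_up: fold axis h@16; visible region now rows[0,16) x cols[0,32) = 16x32
Op 2 fold_left: fold axis v@16; visible region now rows[0,16) x cols[0,16) = 16x16
Op 3 fold_up: fold axis h@8; visible region now rows[0,8) x cols[0,16) = 8x16
Op 4 cut(4, 6): punch at orig (4,6); cuts so far [(4, 6)]; region rows[0,8) x cols[0,16) = 8x16
Unfold 1 (reflect across h@8): 2 holes -> [(4, 6), (11, 6)]
Unfold 2 (reflect across v@16): 4 holes -> [(4, 6), (4, 25), (11, 6), (11, 25)]
Unfold 3 (reflect across h@16): 8 holes -> [(4, 6), (4, 25), (11, 6), (11, 25), (20, 6), (20, 25), (27, 6), (27, 25)]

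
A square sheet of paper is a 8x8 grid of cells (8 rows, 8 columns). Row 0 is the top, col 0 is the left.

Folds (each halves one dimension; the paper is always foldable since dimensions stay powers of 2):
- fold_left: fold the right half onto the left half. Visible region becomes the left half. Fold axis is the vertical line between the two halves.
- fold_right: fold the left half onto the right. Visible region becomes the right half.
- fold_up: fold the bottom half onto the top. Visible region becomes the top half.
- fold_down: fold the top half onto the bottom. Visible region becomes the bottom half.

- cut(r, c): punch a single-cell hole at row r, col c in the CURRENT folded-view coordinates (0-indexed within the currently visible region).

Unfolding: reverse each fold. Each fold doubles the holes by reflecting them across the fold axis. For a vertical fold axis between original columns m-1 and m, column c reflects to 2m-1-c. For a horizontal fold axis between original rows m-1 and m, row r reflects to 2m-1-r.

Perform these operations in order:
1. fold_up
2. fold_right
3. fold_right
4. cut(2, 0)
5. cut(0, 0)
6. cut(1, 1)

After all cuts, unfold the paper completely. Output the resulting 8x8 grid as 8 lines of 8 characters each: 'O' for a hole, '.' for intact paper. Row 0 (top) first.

Op 1 fold_up: fold axis h@4; visible region now rows[0,4) x cols[0,8) = 4x8
Op 2 fold_right: fold axis v@4; visible region now rows[0,4) x cols[4,8) = 4x4
Op 3 fold_right: fold axis v@6; visible region now rows[0,4) x cols[6,8) = 4x2
Op 4 cut(2, 0): punch at orig (2,6); cuts so far [(2, 6)]; region rows[0,4) x cols[6,8) = 4x2
Op 5 cut(0, 0): punch at orig (0,6); cuts so far [(0, 6), (2, 6)]; region rows[0,4) x cols[6,8) = 4x2
Op 6 cut(1, 1): punch at orig (1,7); cuts so far [(0, 6), (1, 7), (2, 6)]; region rows[0,4) x cols[6,8) = 4x2
Unfold 1 (reflect across v@6): 6 holes -> [(0, 5), (0, 6), (1, 4), (1, 7), (2, 5), (2, 6)]
Unfold 2 (reflect across v@4): 12 holes -> [(0, 1), (0, 2), (0, 5), (0, 6), (1, 0), (1, 3), (1, 4), (1, 7), (2, 1), (2, 2), (2, 5), (2, 6)]
Unfold 3 (reflect across h@4): 24 holes -> [(0, 1), (0, 2), (0, 5), (0, 6), (1, 0), (1, 3), (1, 4), (1, 7), (2, 1), (2, 2), (2, 5), (2, 6), (5, 1), (5, 2), (5, 5), (5, 6), (6, 0), (6, 3), (6, 4), (6, 7), (7, 1), (7, 2), (7, 5), (7, 6)]

Answer: .OO..OO.
O..OO..O
.OO..OO.
........
........
.OO..OO.
O..OO..O
.OO..OO.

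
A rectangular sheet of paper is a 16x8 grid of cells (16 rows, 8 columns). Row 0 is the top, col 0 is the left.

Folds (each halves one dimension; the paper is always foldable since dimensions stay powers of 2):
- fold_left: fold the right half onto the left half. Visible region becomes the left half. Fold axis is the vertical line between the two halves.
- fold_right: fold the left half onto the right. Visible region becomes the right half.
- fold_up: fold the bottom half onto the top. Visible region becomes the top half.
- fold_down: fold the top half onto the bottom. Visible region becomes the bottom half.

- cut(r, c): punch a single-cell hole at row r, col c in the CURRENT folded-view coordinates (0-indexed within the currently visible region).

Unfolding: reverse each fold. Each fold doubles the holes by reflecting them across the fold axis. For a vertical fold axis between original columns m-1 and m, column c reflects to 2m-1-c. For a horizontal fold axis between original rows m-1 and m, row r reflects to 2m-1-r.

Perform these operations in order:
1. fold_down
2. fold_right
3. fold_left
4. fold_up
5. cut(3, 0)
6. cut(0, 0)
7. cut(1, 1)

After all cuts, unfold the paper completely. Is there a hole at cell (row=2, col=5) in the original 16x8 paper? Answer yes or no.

Op 1 fold_down: fold axis h@8; visible region now rows[8,16) x cols[0,8) = 8x8
Op 2 fold_right: fold axis v@4; visible region now rows[8,16) x cols[4,8) = 8x4
Op 3 fold_left: fold axis v@6; visible region now rows[8,16) x cols[4,6) = 8x2
Op 4 fold_up: fold axis h@12; visible region now rows[8,12) x cols[4,6) = 4x2
Op 5 cut(3, 0): punch at orig (11,4); cuts so far [(11, 4)]; region rows[8,12) x cols[4,6) = 4x2
Op 6 cut(0, 0): punch at orig (8,4); cuts so far [(8, 4), (11, 4)]; region rows[8,12) x cols[4,6) = 4x2
Op 7 cut(1, 1): punch at orig (9,5); cuts so far [(8, 4), (9, 5), (11, 4)]; region rows[8,12) x cols[4,6) = 4x2
Unfold 1 (reflect across h@12): 6 holes -> [(8, 4), (9, 5), (11, 4), (12, 4), (14, 5), (15, 4)]
Unfold 2 (reflect across v@6): 12 holes -> [(8, 4), (8, 7), (9, 5), (9, 6), (11, 4), (11, 7), (12, 4), (12, 7), (14, 5), (14, 6), (15, 4), (15, 7)]
Unfold 3 (reflect across v@4): 24 holes -> [(8, 0), (8, 3), (8, 4), (8, 7), (9, 1), (9, 2), (9, 5), (9, 6), (11, 0), (11, 3), (11, 4), (11, 7), (12, 0), (12, 3), (12, 4), (12, 7), (14, 1), (14, 2), (14, 5), (14, 6), (15, 0), (15, 3), (15, 4), (15, 7)]
Unfold 4 (reflect across h@8): 48 holes -> [(0, 0), (0, 3), (0, 4), (0, 7), (1, 1), (1, 2), (1, 5), (1, 6), (3, 0), (3, 3), (3, 4), (3, 7), (4, 0), (4, 3), (4, 4), (4, 7), (6, 1), (6, 2), (6, 5), (6, 6), (7, 0), (7, 3), (7, 4), (7, 7), (8, 0), (8, 3), (8, 4), (8, 7), (9, 1), (9, 2), (9, 5), (9, 6), (11, 0), (11, 3), (11, 4), (11, 7), (12, 0), (12, 3), (12, 4), (12, 7), (14, 1), (14, 2), (14, 5), (14, 6), (15, 0), (15, 3), (15, 4), (15, 7)]
Holes: [(0, 0), (0, 3), (0, 4), (0, 7), (1, 1), (1, 2), (1, 5), (1, 6), (3, 0), (3, 3), (3, 4), (3, 7), (4, 0), (4, 3), (4, 4), (4, 7), (6, 1), (6, 2), (6, 5), (6, 6), (7, 0), (7, 3), (7, 4), (7, 7), (8, 0), (8, 3), (8, 4), (8, 7), (9, 1), (9, 2), (9, 5), (9, 6), (11, 0), (11, 3), (11, 4), (11, 7), (12, 0), (12, 3), (12, 4), (12, 7), (14, 1), (14, 2), (14, 5), (14, 6), (15, 0), (15, 3), (15, 4), (15, 7)]

Answer: no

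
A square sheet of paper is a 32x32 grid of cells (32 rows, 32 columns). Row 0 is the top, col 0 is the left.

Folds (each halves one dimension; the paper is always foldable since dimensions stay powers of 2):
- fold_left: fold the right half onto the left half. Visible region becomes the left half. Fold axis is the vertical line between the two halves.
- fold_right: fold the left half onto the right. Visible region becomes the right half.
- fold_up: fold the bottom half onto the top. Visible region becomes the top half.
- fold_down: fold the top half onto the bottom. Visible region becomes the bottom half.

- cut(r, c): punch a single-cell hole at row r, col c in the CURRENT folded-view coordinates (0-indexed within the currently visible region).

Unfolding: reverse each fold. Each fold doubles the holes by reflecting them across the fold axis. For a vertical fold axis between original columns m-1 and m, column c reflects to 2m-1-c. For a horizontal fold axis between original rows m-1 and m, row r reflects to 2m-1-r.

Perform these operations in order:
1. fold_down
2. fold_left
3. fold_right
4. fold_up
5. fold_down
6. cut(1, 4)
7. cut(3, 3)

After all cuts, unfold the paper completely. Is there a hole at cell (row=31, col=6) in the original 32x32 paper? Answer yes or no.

Answer: no

Derivation:
Op 1 fold_down: fold axis h@16; visible region now rows[16,32) x cols[0,32) = 16x32
Op 2 fold_left: fold axis v@16; visible region now rows[16,32) x cols[0,16) = 16x16
Op 3 fold_right: fold axis v@8; visible region now rows[16,32) x cols[8,16) = 16x8
Op 4 fold_up: fold axis h@24; visible region now rows[16,24) x cols[8,16) = 8x8
Op 5 fold_down: fold axis h@20; visible region now rows[20,24) x cols[8,16) = 4x8
Op 6 cut(1, 4): punch at orig (21,12); cuts so far [(21, 12)]; region rows[20,24) x cols[8,16) = 4x8
Op 7 cut(3, 3): punch at orig (23,11); cuts so far [(21, 12), (23, 11)]; region rows[20,24) x cols[8,16) = 4x8
Unfold 1 (reflect across h@20): 4 holes -> [(16, 11), (18, 12), (21, 12), (23, 11)]
Unfold 2 (reflect across h@24): 8 holes -> [(16, 11), (18, 12), (21, 12), (23, 11), (24, 11), (26, 12), (29, 12), (31, 11)]
Unfold 3 (reflect across v@8): 16 holes -> [(16, 4), (16, 11), (18, 3), (18, 12), (21, 3), (21, 12), (23, 4), (23, 11), (24, 4), (24, 11), (26, 3), (26, 12), (29, 3), (29, 12), (31, 4), (31, 11)]
Unfold 4 (reflect across v@16): 32 holes -> [(16, 4), (16, 11), (16, 20), (16, 27), (18, 3), (18, 12), (18, 19), (18, 28), (21, 3), (21, 12), (21, 19), (21, 28), (23, 4), (23, 11), (23, 20), (23, 27), (24, 4), (24, 11), (24, 20), (24, 27), (26, 3), (26, 12), (26, 19), (26, 28), (29, 3), (29, 12), (29, 19), (29, 28), (31, 4), (31, 11), (31, 20), (31, 27)]
Unfold 5 (reflect across h@16): 64 holes -> [(0, 4), (0, 11), (0, 20), (0, 27), (2, 3), (2, 12), (2, 19), (2, 28), (5, 3), (5, 12), (5, 19), (5, 28), (7, 4), (7, 11), (7, 20), (7, 27), (8, 4), (8, 11), (8, 20), (8, 27), (10, 3), (10, 12), (10, 19), (10, 28), (13, 3), (13, 12), (13, 19), (13, 28), (15, 4), (15, 11), (15, 20), (15, 27), (16, 4), (16, 11), (16, 20), (16, 27), (18, 3), (18, 12), (18, 19), (18, 28), (21, 3), (21, 12), (21, 19), (21, 28), (23, 4), (23, 11), (23, 20), (23, 27), (24, 4), (24, 11), (24, 20), (24, 27), (26, 3), (26, 12), (26, 19), (26, 28), (29, 3), (29, 12), (29, 19), (29, 28), (31, 4), (31, 11), (31, 20), (31, 27)]
Holes: [(0, 4), (0, 11), (0, 20), (0, 27), (2, 3), (2, 12), (2, 19), (2, 28), (5, 3), (5, 12), (5, 19), (5, 28), (7, 4), (7, 11), (7, 20), (7, 27), (8, 4), (8, 11), (8, 20), (8, 27), (10, 3), (10, 12), (10, 19), (10, 28), (13, 3), (13, 12), (13, 19), (13, 28), (15, 4), (15, 11), (15, 20), (15, 27), (16, 4), (16, 11), (16, 20), (16, 27), (18, 3), (18, 12), (18, 19), (18, 28), (21, 3), (21, 12), (21, 19), (21, 28), (23, 4), (23, 11), (23, 20), (23, 27), (24, 4), (24, 11), (24, 20), (24, 27), (26, 3), (26, 12), (26, 19), (26, 28), (29, 3), (29, 12), (29, 19), (29, 28), (31, 4), (31, 11), (31, 20), (31, 27)]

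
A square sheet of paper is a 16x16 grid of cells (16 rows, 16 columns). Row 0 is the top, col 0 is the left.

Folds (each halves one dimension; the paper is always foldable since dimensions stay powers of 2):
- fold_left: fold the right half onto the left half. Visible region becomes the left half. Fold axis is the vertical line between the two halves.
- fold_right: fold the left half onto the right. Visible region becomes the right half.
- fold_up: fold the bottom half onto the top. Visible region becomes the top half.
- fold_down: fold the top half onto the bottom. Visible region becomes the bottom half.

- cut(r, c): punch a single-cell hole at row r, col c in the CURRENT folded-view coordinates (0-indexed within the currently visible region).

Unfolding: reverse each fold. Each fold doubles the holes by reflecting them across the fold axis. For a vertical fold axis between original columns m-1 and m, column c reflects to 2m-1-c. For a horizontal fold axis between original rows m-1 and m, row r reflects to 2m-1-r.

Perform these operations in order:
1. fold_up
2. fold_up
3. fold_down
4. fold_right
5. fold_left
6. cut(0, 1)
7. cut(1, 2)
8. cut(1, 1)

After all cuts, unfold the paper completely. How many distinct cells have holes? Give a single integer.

Op 1 fold_up: fold axis h@8; visible region now rows[0,8) x cols[0,16) = 8x16
Op 2 fold_up: fold axis h@4; visible region now rows[0,4) x cols[0,16) = 4x16
Op 3 fold_down: fold axis h@2; visible region now rows[2,4) x cols[0,16) = 2x16
Op 4 fold_right: fold axis v@8; visible region now rows[2,4) x cols[8,16) = 2x8
Op 5 fold_left: fold axis v@12; visible region now rows[2,4) x cols[8,12) = 2x4
Op 6 cut(0, 1): punch at orig (2,9); cuts so far [(2, 9)]; region rows[2,4) x cols[8,12) = 2x4
Op 7 cut(1, 2): punch at orig (3,10); cuts so far [(2, 9), (3, 10)]; region rows[2,4) x cols[8,12) = 2x4
Op 8 cut(1, 1): punch at orig (3,9); cuts so far [(2, 9), (3, 9), (3, 10)]; region rows[2,4) x cols[8,12) = 2x4
Unfold 1 (reflect across v@12): 6 holes -> [(2, 9), (2, 14), (3, 9), (3, 10), (3, 13), (3, 14)]
Unfold 2 (reflect across v@8): 12 holes -> [(2, 1), (2, 6), (2, 9), (2, 14), (3, 1), (3, 2), (3, 5), (3, 6), (3, 9), (3, 10), (3, 13), (3, 14)]
Unfold 3 (reflect across h@2): 24 holes -> [(0, 1), (0, 2), (0, 5), (0, 6), (0, 9), (0, 10), (0, 13), (0, 14), (1, 1), (1, 6), (1, 9), (1, 14), (2, 1), (2, 6), (2, 9), (2, 14), (3, 1), (3, 2), (3, 5), (3, 6), (3, 9), (3, 10), (3, 13), (3, 14)]
Unfold 4 (reflect across h@4): 48 holes -> [(0, 1), (0, 2), (0, 5), (0, 6), (0, 9), (0, 10), (0, 13), (0, 14), (1, 1), (1, 6), (1, 9), (1, 14), (2, 1), (2, 6), (2, 9), (2, 14), (3, 1), (3, 2), (3, 5), (3, 6), (3, 9), (3, 10), (3, 13), (3, 14), (4, 1), (4, 2), (4, 5), (4, 6), (4, 9), (4, 10), (4, 13), (4, 14), (5, 1), (5, 6), (5, 9), (5, 14), (6, 1), (6, 6), (6, 9), (6, 14), (7, 1), (7, 2), (7, 5), (7, 6), (7, 9), (7, 10), (7, 13), (7, 14)]
Unfold 5 (reflect across h@8): 96 holes -> [(0, 1), (0, 2), (0, 5), (0, 6), (0, 9), (0, 10), (0, 13), (0, 14), (1, 1), (1, 6), (1, 9), (1, 14), (2, 1), (2, 6), (2, 9), (2, 14), (3, 1), (3, 2), (3, 5), (3, 6), (3, 9), (3, 10), (3, 13), (3, 14), (4, 1), (4, 2), (4, 5), (4, 6), (4, 9), (4, 10), (4, 13), (4, 14), (5, 1), (5, 6), (5, 9), (5, 14), (6, 1), (6, 6), (6, 9), (6, 14), (7, 1), (7, 2), (7, 5), (7, 6), (7, 9), (7, 10), (7, 13), (7, 14), (8, 1), (8, 2), (8, 5), (8, 6), (8, 9), (8, 10), (8, 13), (8, 14), (9, 1), (9, 6), (9, 9), (9, 14), (10, 1), (10, 6), (10, 9), (10, 14), (11, 1), (11, 2), (11, 5), (11, 6), (11, 9), (11, 10), (11, 13), (11, 14), (12, 1), (12, 2), (12, 5), (12, 6), (12, 9), (12, 10), (12, 13), (12, 14), (13, 1), (13, 6), (13, 9), (13, 14), (14, 1), (14, 6), (14, 9), (14, 14), (15, 1), (15, 2), (15, 5), (15, 6), (15, 9), (15, 10), (15, 13), (15, 14)]

Answer: 96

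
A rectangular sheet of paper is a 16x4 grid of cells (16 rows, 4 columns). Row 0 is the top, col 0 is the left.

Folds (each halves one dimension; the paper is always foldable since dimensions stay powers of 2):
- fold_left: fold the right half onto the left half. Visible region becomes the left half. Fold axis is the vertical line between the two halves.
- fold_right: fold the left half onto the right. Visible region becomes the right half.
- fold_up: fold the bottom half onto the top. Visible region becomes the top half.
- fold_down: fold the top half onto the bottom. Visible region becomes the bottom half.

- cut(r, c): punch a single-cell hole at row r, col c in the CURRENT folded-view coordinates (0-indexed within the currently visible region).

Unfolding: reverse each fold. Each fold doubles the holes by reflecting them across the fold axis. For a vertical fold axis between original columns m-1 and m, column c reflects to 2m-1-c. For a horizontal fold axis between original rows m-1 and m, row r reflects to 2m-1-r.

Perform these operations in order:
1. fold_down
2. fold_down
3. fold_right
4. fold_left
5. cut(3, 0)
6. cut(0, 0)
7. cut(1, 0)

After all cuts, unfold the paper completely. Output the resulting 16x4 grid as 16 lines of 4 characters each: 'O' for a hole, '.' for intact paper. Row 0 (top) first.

Op 1 fold_down: fold axis h@8; visible region now rows[8,16) x cols[0,4) = 8x4
Op 2 fold_down: fold axis h@12; visible region now rows[12,16) x cols[0,4) = 4x4
Op 3 fold_right: fold axis v@2; visible region now rows[12,16) x cols[2,4) = 4x2
Op 4 fold_left: fold axis v@3; visible region now rows[12,16) x cols[2,3) = 4x1
Op 5 cut(3, 0): punch at orig (15,2); cuts so far [(15, 2)]; region rows[12,16) x cols[2,3) = 4x1
Op 6 cut(0, 0): punch at orig (12,2); cuts so far [(12, 2), (15, 2)]; region rows[12,16) x cols[2,3) = 4x1
Op 7 cut(1, 0): punch at orig (13,2); cuts so far [(12, 2), (13, 2), (15, 2)]; region rows[12,16) x cols[2,3) = 4x1
Unfold 1 (reflect across v@3): 6 holes -> [(12, 2), (12, 3), (13, 2), (13, 3), (15, 2), (15, 3)]
Unfold 2 (reflect across v@2): 12 holes -> [(12, 0), (12, 1), (12, 2), (12, 3), (13, 0), (13, 1), (13, 2), (13, 3), (15, 0), (15, 1), (15, 2), (15, 3)]
Unfold 3 (reflect across h@12): 24 holes -> [(8, 0), (8, 1), (8, 2), (8, 3), (10, 0), (10, 1), (10, 2), (10, 3), (11, 0), (11, 1), (11, 2), (11, 3), (12, 0), (12, 1), (12, 2), (12, 3), (13, 0), (13, 1), (13, 2), (13, 3), (15, 0), (15, 1), (15, 2), (15, 3)]
Unfold 4 (reflect across h@8): 48 holes -> [(0, 0), (0, 1), (0, 2), (0, 3), (2, 0), (2, 1), (2, 2), (2, 3), (3, 0), (3, 1), (3, 2), (3, 3), (4, 0), (4, 1), (4, 2), (4, 3), (5, 0), (5, 1), (5, 2), (5, 3), (7, 0), (7, 1), (7, 2), (7, 3), (8, 0), (8, 1), (8, 2), (8, 3), (10, 0), (10, 1), (10, 2), (10, 3), (11, 0), (11, 1), (11, 2), (11, 3), (12, 0), (12, 1), (12, 2), (12, 3), (13, 0), (13, 1), (13, 2), (13, 3), (15, 0), (15, 1), (15, 2), (15, 3)]

Answer: OOOO
....
OOOO
OOOO
OOOO
OOOO
....
OOOO
OOOO
....
OOOO
OOOO
OOOO
OOOO
....
OOOO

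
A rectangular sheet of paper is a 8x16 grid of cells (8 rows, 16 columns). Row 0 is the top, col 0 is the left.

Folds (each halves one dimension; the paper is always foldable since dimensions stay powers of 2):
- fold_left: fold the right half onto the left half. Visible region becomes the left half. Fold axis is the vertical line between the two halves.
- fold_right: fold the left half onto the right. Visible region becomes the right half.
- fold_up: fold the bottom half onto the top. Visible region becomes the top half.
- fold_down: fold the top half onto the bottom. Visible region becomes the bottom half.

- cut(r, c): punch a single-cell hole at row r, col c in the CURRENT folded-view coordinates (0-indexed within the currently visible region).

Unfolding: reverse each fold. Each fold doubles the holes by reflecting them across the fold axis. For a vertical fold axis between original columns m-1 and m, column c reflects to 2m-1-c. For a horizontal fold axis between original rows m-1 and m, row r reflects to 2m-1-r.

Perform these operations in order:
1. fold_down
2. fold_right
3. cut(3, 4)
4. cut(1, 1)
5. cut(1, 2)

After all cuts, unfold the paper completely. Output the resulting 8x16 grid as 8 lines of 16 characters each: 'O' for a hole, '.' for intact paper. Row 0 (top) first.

Answer: ...O........O...
................
.....OO..OO.....
................
................
.....OO..OO.....
................
...O........O...

Derivation:
Op 1 fold_down: fold axis h@4; visible region now rows[4,8) x cols[0,16) = 4x16
Op 2 fold_right: fold axis v@8; visible region now rows[4,8) x cols[8,16) = 4x8
Op 3 cut(3, 4): punch at orig (7,12); cuts so far [(7, 12)]; region rows[4,8) x cols[8,16) = 4x8
Op 4 cut(1, 1): punch at orig (5,9); cuts so far [(5, 9), (7, 12)]; region rows[4,8) x cols[8,16) = 4x8
Op 5 cut(1, 2): punch at orig (5,10); cuts so far [(5, 9), (5, 10), (7, 12)]; region rows[4,8) x cols[8,16) = 4x8
Unfold 1 (reflect across v@8): 6 holes -> [(5, 5), (5, 6), (5, 9), (5, 10), (7, 3), (7, 12)]
Unfold 2 (reflect across h@4): 12 holes -> [(0, 3), (0, 12), (2, 5), (2, 6), (2, 9), (2, 10), (5, 5), (5, 6), (5, 9), (5, 10), (7, 3), (7, 12)]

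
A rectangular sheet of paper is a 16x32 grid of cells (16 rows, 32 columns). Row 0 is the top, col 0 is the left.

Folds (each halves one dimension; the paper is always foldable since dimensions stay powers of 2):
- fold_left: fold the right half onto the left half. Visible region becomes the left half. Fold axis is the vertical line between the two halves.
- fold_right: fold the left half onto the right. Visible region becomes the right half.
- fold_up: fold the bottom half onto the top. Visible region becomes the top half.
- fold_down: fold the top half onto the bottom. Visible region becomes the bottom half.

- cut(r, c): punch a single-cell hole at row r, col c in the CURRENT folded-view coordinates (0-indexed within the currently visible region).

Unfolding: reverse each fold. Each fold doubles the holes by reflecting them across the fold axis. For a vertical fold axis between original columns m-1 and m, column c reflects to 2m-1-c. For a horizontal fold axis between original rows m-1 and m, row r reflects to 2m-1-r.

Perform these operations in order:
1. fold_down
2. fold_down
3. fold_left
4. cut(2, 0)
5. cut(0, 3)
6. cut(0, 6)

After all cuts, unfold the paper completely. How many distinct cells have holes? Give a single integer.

Answer: 24

Derivation:
Op 1 fold_down: fold axis h@8; visible region now rows[8,16) x cols[0,32) = 8x32
Op 2 fold_down: fold axis h@12; visible region now rows[12,16) x cols[0,32) = 4x32
Op 3 fold_left: fold axis v@16; visible region now rows[12,16) x cols[0,16) = 4x16
Op 4 cut(2, 0): punch at orig (14,0); cuts so far [(14, 0)]; region rows[12,16) x cols[0,16) = 4x16
Op 5 cut(0, 3): punch at orig (12,3); cuts so far [(12, 3), (14, 0)]; region rows[12,16) x cols[0,16) = 4x16
Op 6 cut(0, 6): punch at orig (12,6); cuts so far [(12, 3), (12, 6), (14, 0)]; region rows[12,16) x cols[0,16) = 4x16
Unfold 1 (reflect across v@16): 6 holes -> [(12, 3), (12, 6), (12, 25), (12, 28), (14, 0), (14, 31)]
Unfold 2 (reflect across h@12): 12 holes -> [(9, 0), (9, 31), (11, 3), (11, 6), (11, 25), (11, 28), (12, 3), (12, 6), (12, 25), (12, 28), (14, 0), (14, 31)]
Unfold 3 (reflect across h@8): 24 holes -> [(1, 0), (1, 31), (3, 3), (3, 6), (3, 25), (3, 28), (4, 3), (4, 6), (4, 25), (4, 28), (6, 0), (6, 31), (9, 0), (9, 31), (11, 3), (11, 6), (11, 25), (11, 28), (12, 3), (12, 6), (12, 25), (12, 28), (14, 0), (14, 31)]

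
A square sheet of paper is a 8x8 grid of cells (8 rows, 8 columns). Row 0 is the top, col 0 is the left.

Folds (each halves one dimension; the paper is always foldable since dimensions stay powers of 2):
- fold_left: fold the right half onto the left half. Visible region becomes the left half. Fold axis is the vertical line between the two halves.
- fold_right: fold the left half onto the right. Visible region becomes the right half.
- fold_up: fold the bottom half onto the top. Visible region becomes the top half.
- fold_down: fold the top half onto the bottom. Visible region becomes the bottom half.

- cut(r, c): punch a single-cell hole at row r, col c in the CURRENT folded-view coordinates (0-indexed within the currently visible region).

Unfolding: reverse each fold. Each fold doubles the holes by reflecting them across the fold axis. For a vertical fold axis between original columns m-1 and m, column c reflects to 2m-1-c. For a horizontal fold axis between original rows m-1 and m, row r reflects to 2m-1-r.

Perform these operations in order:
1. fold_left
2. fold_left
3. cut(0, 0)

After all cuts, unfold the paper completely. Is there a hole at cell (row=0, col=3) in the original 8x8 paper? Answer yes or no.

Answer: yes

Derivation:
Op 1 fold_left: fold axis v@4; visible region now rows[0,8) x cols[0,4) = 8x4
Op 2 fold_left: fold axis v@2; visible region now rows[0,8) x cols[0,2) = 8x2
Op 3 cut(0, 0): punch at orig (0,0); cuts so far [(0, 0)]; region rows[0,8) x cols[0,2) = 8x2
Unfold 1 (reflect across v@2): 2 holes -> [(0, 0), (0, 3)]
Unfold 2 (reflect across v@4): 4 holes -> [(0, 0), (0, 3), (0, 4), (0, 7)]
Holes: [(0, 0), (0, 3), (0, 4), (0, 7)]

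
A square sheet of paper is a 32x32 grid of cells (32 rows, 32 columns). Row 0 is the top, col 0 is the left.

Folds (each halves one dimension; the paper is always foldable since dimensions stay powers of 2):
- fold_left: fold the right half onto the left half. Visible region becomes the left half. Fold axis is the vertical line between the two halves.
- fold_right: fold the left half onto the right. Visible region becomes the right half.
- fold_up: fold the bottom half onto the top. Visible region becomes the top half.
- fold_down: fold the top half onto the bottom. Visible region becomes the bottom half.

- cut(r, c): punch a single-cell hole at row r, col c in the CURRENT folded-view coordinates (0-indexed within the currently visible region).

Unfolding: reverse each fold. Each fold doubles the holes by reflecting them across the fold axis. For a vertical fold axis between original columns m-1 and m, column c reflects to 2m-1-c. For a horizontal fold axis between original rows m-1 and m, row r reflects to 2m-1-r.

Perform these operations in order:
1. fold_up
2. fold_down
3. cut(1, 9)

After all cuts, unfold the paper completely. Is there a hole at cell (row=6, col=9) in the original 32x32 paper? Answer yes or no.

Op 1 fold_up: fold axis h@16; visible region now rows[0,16) x cols[0,32) = 16x32
Op 2 fold_down: fold axis h@8; visible region now rows[8,16) x cols[0,32) = 8x32
Op 3 cut(1, 9): punch at orig (9,9); cuts so far [(9, 9)]; region rows[8,16) x cols[0,32) = 8x32
Unfold 1 (reflect across h@8): 2 holes -> [(6, 9), (9, 9)]
Unfold 2 (reflect across h@16): 4 holes -> [(6, 9), (9, 9), (22, 9), (25, 9)]
Holes: [(6, 9), (9, 9), (22, 9), (25, 9)]

Answer: yes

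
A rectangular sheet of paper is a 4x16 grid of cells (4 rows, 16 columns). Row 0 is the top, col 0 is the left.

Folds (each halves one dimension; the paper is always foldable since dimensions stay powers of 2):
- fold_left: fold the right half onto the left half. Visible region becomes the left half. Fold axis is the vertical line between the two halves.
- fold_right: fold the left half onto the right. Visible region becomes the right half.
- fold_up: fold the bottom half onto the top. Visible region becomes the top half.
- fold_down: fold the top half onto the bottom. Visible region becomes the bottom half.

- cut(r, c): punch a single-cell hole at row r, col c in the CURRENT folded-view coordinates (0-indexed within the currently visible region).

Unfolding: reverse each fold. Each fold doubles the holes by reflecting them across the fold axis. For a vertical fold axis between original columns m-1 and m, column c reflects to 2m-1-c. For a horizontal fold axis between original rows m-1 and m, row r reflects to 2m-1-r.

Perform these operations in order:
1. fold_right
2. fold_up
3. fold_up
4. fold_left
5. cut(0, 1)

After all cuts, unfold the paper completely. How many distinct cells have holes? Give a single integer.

Answer: 16

Derivation:
Op 1 fold_right: fold axis v@8; visible region now rows[0,4) x cols[8,16) = 4x8
Op 2 fold_up: fold axis h@2; visible region now rows[0,2) x cols[8,16) = 2x8
Op 3 fold_up: fold axis h@1; visible region now rows[0,1) x cols[8,16) = 1x8
Op 4 fold_left: fold axis v@12; visible region now rows[0,1) x cols[8,12) = 1x4
Op 5 cut(0, 1): punch at orig (0,9); cuts so far [(0, 9)]; region rows[0,1) x cols[8,12) = 1x4
Unfold 1 (reflect across v@12): 2 holes -> [(0, 9), (0, 14)]
Unfold 2 (reflect across h@1): 4 holes -> [(0, 9), (0, 14), (1, 9), (1, 14)]
Unfold 3 (reflect across h@2): 8 holes -> [(0, 9), (0, 14), (1, 9), (1, 14), (2, 9), (2, 14), (3, 9), (3, 14)]
Unfold 4 (reflect across v@8): 16 holes -> [(0, 1), (0, 6), (0, 9), (0, 14), (1, 1), (1, 6), (1, 9), (1, 14), (2, 1), (2, 6), (2, 9), (2, 14), (3, 1), (3, 6), (3, 9), (3, 14)]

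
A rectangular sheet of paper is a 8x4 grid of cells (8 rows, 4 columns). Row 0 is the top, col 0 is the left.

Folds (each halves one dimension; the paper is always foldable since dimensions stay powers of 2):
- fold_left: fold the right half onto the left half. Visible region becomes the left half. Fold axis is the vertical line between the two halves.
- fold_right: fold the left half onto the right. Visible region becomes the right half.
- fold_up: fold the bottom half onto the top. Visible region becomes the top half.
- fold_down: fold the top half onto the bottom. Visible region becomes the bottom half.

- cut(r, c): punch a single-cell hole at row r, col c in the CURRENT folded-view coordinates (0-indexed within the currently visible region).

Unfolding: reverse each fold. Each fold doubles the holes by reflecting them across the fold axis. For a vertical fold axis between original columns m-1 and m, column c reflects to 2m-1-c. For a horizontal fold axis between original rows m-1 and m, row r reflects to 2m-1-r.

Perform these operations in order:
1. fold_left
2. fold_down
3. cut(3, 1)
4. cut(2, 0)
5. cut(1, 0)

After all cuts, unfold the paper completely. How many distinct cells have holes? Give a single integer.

Op 1 fold_left: fold axis v@2; visible region now rows[0,8) x cols[0,2) = 8x2
Op 2 fold_down: fold axis h@4; visible region now rows[4,8) x cols[0,2) = 4x2
Op 3 cut(3, 1): punch at orig (7,1); cuts so far [(7, 1)]; region rows[4,8) x cols[0,2) = 4x2
Op 4 cut(2, 0): punch at orig (6,0); cuts so far [(6, 0), (7, 1)]; region rows[4,8) x cols[0,2) = 4x2
Op 5 cut(1, 0): punch at orig (5,0); cuts so far [(5, 0), (6, 0), (7, 1)]; region rows[4,8) x cols[0,2) = 4x2
Unfold 1 (reflect across h@4): 6 holes -> [(0, 1), (1, 0), (2, 0), (5, 0), (6, 0), (7, 1)]
Unfold 2 (reflect across v@2): 12 holes -> [(0, 1), (0, 2), (1, 0), (1, 3), (2, 0), (2, 3), (5, 0), (5, 3), (6, 0), (6, 3), (7, 1), (7, 2)]

Answer: 12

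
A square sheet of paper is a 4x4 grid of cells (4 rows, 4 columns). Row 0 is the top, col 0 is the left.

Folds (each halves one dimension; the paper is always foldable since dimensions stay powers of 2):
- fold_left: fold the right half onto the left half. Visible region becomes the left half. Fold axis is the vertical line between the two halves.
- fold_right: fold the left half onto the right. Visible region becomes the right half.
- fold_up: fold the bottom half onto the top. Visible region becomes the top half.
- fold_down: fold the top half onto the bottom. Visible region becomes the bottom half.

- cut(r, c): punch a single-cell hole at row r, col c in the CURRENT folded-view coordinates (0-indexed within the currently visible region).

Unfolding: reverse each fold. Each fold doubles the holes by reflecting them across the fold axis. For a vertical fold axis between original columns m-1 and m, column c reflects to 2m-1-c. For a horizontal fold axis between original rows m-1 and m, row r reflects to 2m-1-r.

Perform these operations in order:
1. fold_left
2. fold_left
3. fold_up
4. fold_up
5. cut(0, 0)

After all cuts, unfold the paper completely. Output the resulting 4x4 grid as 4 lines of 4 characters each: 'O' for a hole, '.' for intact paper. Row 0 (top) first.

Answer: OOOO
OOOO
OOOO
OOOO

Derivation:
Op 1 fold_left: fold axis v@2; visible region now rows[0,4) x cols[0,2) = 4x2
Op 2 fold_left: fold axis v@1; visible region now rows[0,4) x cols[0,1) = 4x1
Op 3 fold_up: fold axis h@2; visible region now rows[0,2) x cols[0,1) = 2x1
Op 4 fold_up: fold axis h@1; visible region now rows[0,1) x cols[0,1) = 1x1
Op 5 cut(0, 0): punch at orig (0,0); cuts so far [(0, 0)]; region rows[0,1) x cols[0,1) = 1x1
Unfold 1 (reflect across h@1): 2 holes -> [(0, 0), (1, 0)]
Unfold 2 (reflect across h@2): 4 holes -> [(0, 0), (1, 0), (2, 0), (3, 0)]
Unfold 3 (reflect across v@1): 8 holes -> [(0, 0), (0, 1), (1, 0), (1, 1), (2, 0), (2, 1), (3, 0), (3, 1)]
Unfold 4 (reflect across v@2): 16 holes -> [(0, 0), (0, 1), (0, 2), (0, 3), (1, 0), (1, 1), (1, 2), (1, 3), (2, 0), (2, 1), (2, 2), (2, 3), (3, 0), (3, 1), (3, 2), (3, 3)]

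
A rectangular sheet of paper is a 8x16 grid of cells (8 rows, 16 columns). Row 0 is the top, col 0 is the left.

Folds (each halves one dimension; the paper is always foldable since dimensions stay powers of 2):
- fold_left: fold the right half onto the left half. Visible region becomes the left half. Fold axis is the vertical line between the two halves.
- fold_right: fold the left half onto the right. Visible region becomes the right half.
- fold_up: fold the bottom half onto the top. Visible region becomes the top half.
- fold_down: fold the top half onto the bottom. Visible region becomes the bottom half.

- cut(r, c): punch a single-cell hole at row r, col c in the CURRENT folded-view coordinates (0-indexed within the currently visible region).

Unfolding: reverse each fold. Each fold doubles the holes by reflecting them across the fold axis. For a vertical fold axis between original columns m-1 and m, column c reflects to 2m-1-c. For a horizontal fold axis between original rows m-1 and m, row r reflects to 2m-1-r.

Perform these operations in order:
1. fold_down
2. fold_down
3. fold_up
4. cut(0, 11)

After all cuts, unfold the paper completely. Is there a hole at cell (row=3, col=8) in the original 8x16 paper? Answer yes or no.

Op 1 fold_down: fold axis h@4; visible region now rows[4,8) x cols[0,16) = 4x16
Op 2 fold_down: fold axis h@6; visible region now rows[6,8) x cols[0,16) = 2x16
Op 3 fold_up: fold axis h@7; visible region now rows[6,7) x cols[0,16) = 1x16
Op 4 cut(0, 11): punch at orig (6,11); cuts so far [(6, 11)]; region rows[6,7) x cols[0,16) = 1x16
Unfold 1 (reflect across h@7): 2 holes -> [(6, 11), (7, 11)]
Unfold 2 (reflect across h@6): 4 holes -> [(4, 11), (5, 11), (6, 11), (7, 11)]
Unfold 3 (reflect across h@4): 8 holes -> [(0, 11), (1, 11), (2, 11), (3, 11), (4, 11), (5, 11), (6, 11), (7, 11)]
Holes: [(0, 11), (1, 11), (2, 11), (3, 11), (4, 11), (5, 11), (6, 11), (7, 11)]

Answer: no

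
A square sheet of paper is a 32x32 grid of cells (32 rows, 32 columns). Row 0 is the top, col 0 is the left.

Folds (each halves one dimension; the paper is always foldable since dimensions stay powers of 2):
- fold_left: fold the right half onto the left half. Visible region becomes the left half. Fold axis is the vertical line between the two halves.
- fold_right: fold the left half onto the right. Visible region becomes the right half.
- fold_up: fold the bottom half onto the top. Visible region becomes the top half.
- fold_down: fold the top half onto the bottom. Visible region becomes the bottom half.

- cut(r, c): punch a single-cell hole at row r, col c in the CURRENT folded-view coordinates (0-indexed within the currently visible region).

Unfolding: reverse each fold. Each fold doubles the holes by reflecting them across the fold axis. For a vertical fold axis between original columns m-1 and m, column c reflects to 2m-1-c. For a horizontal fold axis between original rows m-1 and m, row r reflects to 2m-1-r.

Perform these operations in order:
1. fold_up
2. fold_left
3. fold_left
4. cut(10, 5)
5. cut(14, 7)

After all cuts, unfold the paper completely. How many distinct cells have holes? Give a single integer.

Answer: 16

Derivation:
Op 1 fold_up: fold axis h@16; visible region now rows[0,16) x cols[0,32) = 16x32
Op 2 fold_left: fold axis v@16; visible region now rows[0,16) x cols[0,16) = 16x16
Op 3 fold_left: fold axis v@8; visible region now rows[0,16) x cols[0,8) = 16x8
Op 4 cut(10, 5): punch at orig (10,5); cuts so far [(10, 5)]; region rows[0,16) x cols[0,8) = 16x8
Op 5 cut(14, 7): punch at orig (14,7); cuts so far [(10, 5), (14, 7)]; region rows[0,16) x cols[0,8) = 16x8
Unfold 1 (reflect across v@8): 4 holes -> [(10, 5), (10, 10), (14, 7), (14, 8)]
Unfold 2 (reflect across v@16): 8 holes -> [(10, 5), (10, 10), (10, 21), (10, 26), (14, 7), (14, 8), (14, 23), (14, 24)]
Unfold 3 (reflect across h@16): 16 holes -> [(10, 5), (10, 10), (10, 21), (10, 26), (14, 7), (14, 8), (14, 23), (14, 24), (17, 7), (17, 8), (17, 23), (17, 24), (21, 5), (21, 10), (21, 21), (21, 26)]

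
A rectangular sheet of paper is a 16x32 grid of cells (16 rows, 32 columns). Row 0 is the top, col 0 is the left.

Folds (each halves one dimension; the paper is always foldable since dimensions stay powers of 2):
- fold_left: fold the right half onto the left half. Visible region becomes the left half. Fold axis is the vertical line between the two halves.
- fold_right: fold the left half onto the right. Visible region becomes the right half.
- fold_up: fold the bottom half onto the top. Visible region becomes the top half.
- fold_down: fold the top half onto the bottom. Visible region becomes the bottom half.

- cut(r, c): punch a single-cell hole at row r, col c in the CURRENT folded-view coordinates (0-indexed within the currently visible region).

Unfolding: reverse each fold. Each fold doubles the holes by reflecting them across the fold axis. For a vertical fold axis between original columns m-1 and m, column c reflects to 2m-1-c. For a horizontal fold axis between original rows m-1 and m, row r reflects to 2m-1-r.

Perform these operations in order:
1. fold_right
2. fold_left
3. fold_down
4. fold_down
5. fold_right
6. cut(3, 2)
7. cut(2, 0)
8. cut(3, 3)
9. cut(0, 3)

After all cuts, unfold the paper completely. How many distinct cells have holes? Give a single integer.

Op 1 fold_right: fold axis v@16; visible region now rows[0,16) x cols[16,32) = 16x16
Op 2 fold_left: fold axis v@24; visible region now rows[0,16) x cols[16,24) = 16x8
Op 3 fold_down: fold axis h@8; visible region now rows[8,16) x cols[16,24) = 8x8
Op 4 fold_down: fold axis h@12; visible region now rows[12,16) x cols[16,24) = 4x8
Op 5 fold_right: fold axis v@20; visible region now rows[12,16) x cols[20,24) = 4x4
Op 6 cut(3, 2): punch at orig (15,22); cuts so far [(15, 22)]; region rows[12,16) x cols[20,24) = 4x4
Op 7 cut(2, 0): punch at orig (14,20); cuts so far [(14, 20), (15, 22)]; region rows[12,16) x cols[20,24) = 4x4
Op 8 cut(3, 3): punch at orig (15,23); cuts so far [(14, 20), (15, 22), (15, 23)]; region rows[12,16) x cols[20,24) = 4x4
Op 9 cut(0, 3): punch at orig (12,23); cuts so far [(12, 23), (14, 20), (15, 22), (15, 23)]; region rows[12,16) x cols[20,24) = 4x4
Unfold 1 (reflect across v@20): 8 holes -> [(12, 16), (12, 23), (14, 19), (14, 20), (15, 16), (15, 17), (15, 22), (15, 23)]
Unfold 2 (reflect across h@12): 16 holes -> [(8, 16), (8, 17), (8, 22), (8, 23), (9, 19), (9, 20), (11, 16), (11, 23), (12, 16), (12, 23), (14, 19), (14, 20), (15, 16), (15, 17), (15, 22), (15, 23)]
Unfold 3 (reflect across h@8): 32 holes -> [(0, 16), (0, 17), (0, 22), (0, 23), (1, 19), (1, 20), (3, 16), (3, 23), (4, 16), (4, 23), (6, 19), (6, 20), (7, 16), (7, 17), (7, 22), (7, 23), (8, 16), (8, 17), (8, 22), (8, 23), (9, 19), (9, 20), (11, 16), (11, 23), (12, 16), (12, 23), (14, 19), (14, 20), (15, 16), (15, 17), (15, 22), (15, 23)]
Unfold 4 (reflect across v@24): 64 holes -> [(0, 16), (0, 17), (0, 22), (0, 23), (0, 24), (0, 25), (0, 30), (0, 31), (1, 19), (1, 20), (1, 27), (1, 28), (3, 16), (3, 23), (3, 24), (3, 31), (4, 16), (4, 23), (4, 24), (4, 31), (6, 19), (6, 20), (6, 27), (6, 28), (7, 16), (7, 17), (7, 22), (7, 23), (7, 24), (7, 25), (7, 30), (7, 31), (8, 16), (8, 17), (8, 22), (8, 23), (8, 24), (8, 25), (8, 30), (8, 31), (9, 19), (9, 20), (9, 27), (9, 28), (11, 16), (11, 23), (11, 24), (11, 31), (12, 16), (12, 23), (12, 24), (12, 31), (14, 19), (14, 20), (14, 27), (14, 28), (15, 16), (15, 17), (15, 22), (15, 23), (15, 24), (15, 25), (15, 30), (15, 31)]
Unfold 5 (reflect across v@16): 128 holes -> [(0, 0), (0, 1), (0, 6), (0, 7), (0, 8), (0, 9), (0, 14), (0, 15), (0, 16), (0, 17), (0, 22), (0, 23), (0, 24), (0, 25), (0, 30), (0, 31), (1, 3), (1, 4), (1, 11), (1, 12), (1, 19), (1, 20), (1, 27), (1, 28), (3, 0), (3, 7), (3, 8), (3, 15), (3, 16), (3, 23), (3, 24), (3, 31), (4, 0), (4, 7), (4, 8), (4, 15), (4, 16), (4, 23), (4, 24), (4, 31), (6, 3), (6, 4), (6, 11), (6, 12), (6, 19), (6, 20), (6, 27), (6, 28), (7, 0), (7, 1), (7, 6), (7, 7), (7, 8), (7, 9), (7, 14), (7, 15), (7, 16), (7, 17), (7, 22), (7, 23), (7, 24), (7, 25), (7, 30), (7, 31), (8, 0), (8, 1), (8, 6), (8, 7), (8, 8), (8, 9), (8, 14), (8, 15), (8, 16), (8, 17), (8, 22), (8, 23), (8, 24), (8, 25), (8, 30), (8, 31), (9, 3), (9, 4), (9, 11), (9, 12), (9, 19), (9, 20), (9, 27), (9, 28), (11, 0), (11, 7), (11, 8), (11, 15), (11, 16), (11, 23), (11, 24), (11, 31), (12, 0), (12, 7), (12, 8), (12, 15), (12, 16), (12, 23), (12, 24), (12, 31), (14, 3), (14, 4), (14, 11), (14, 12), (14, 19), (14, 20), (14, 27), (14, 28), (15, 0), (15, 1), (15, 6), (15, 7), (15, 8), (15, 9), (15, 14), (15, 15), (15, 16), (15, 17), (15, 22), (15, 23), (15, 24), (15, 25), (15, 30), (15, 31)]

Answer: 128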